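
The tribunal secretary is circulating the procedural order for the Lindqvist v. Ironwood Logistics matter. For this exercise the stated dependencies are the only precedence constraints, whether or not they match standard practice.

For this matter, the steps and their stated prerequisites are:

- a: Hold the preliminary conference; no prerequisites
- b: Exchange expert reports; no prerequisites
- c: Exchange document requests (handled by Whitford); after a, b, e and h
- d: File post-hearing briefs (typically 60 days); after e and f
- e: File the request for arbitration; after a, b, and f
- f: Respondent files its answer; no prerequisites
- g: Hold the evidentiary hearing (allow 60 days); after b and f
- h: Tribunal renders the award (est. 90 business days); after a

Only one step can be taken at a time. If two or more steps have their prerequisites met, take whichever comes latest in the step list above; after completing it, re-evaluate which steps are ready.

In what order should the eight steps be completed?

f, b, g, a, h, e, d, c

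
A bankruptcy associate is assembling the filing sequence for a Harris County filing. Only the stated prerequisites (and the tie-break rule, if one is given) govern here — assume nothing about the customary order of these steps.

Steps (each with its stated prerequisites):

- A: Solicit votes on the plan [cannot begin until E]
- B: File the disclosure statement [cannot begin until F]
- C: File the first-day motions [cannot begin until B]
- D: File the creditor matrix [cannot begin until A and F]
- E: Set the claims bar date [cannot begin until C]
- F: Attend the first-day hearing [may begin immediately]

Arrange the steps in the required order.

Only F has no prerequisites, so it is first.
B is the only step now ready → B.
That leaves C as the only ready step → C.
E needed C, now all done → E.
A needed E, now all done → A.
D needed A and F, now all done → D.

F → B → C → E → A → D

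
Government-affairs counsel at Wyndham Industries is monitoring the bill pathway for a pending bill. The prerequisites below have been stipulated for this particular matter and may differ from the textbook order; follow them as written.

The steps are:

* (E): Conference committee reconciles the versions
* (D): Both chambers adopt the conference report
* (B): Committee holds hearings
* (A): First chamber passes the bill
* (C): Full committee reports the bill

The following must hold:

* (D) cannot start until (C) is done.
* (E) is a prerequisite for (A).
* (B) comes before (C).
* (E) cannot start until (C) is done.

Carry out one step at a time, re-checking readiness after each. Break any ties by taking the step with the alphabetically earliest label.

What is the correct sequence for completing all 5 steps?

(B), (C), (D), (E), (A)

(B) is the only step with nothing outstanding, so it goes first.
(C) is the only step now ready → (C).
Ready: (D) and (E). (D) has the earlier label → (D).
(E) is the only step now ready → (E).
That leaves (A) as the only ready step → (A).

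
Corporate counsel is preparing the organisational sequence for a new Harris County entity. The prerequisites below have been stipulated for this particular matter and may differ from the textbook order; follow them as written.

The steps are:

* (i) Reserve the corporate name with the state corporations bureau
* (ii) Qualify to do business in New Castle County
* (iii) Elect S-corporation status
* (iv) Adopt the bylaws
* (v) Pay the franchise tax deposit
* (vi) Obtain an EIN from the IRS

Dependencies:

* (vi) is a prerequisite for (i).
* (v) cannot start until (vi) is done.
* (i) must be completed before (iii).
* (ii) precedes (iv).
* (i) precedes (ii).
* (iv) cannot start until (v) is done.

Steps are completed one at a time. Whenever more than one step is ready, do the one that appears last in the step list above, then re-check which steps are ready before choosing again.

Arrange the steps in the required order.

(vi) has no prerequisites → (vi) first.
Now (v) and (i) have their prerequisites met. (v) is listed later, so (v) next.
(i) needed (vi), now all done → (i).
(iii) and (ii) are both available; (iii) is listed later → (iii).
(ii) is the only step now ready → (ii).
That leaves (iv) as the only ready step → (iv).

(vi) (v) (i) (iii) (ii) (iv)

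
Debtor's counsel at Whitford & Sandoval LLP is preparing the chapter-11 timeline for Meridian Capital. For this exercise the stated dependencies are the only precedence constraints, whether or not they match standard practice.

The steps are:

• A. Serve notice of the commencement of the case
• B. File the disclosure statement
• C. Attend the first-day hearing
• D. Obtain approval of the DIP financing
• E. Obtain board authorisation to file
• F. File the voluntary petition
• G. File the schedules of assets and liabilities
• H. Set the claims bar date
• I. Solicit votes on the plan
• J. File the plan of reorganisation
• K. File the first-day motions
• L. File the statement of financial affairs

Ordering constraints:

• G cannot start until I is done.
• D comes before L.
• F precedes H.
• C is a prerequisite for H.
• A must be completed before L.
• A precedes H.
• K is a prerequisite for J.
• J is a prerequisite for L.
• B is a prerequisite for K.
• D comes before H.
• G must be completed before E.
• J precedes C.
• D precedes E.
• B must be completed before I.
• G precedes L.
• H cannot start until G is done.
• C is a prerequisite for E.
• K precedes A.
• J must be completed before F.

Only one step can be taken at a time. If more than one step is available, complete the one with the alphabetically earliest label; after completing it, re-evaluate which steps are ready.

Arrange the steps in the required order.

B and D have no prerequisites; B has the earlier label, so B is first.
I and K now also ready, so the ready set is {D, I, K}; D has the earlier label → D.
I and K are both available; I has the earlier label → I.
G now also ready, so the ready set is {G, K}; G has the earlier label → G.
Next only K has its prerequisites met → K.
Ready: A and J. A has the earlier label → A.
J needed K, now all done → J.
Now C, F and L have their prerequisites met. C has the earlier label, so C next.
Now E, F and L have their prerequisites met. E has the earlier label, so E next.
Ready: F and L. F has the earlier label → F.
H and L are both available; H has the earlier label → H.
L needed A, D, G and J, now all done → L.

B, D, I, G, K, A, J, C, E, F, H, L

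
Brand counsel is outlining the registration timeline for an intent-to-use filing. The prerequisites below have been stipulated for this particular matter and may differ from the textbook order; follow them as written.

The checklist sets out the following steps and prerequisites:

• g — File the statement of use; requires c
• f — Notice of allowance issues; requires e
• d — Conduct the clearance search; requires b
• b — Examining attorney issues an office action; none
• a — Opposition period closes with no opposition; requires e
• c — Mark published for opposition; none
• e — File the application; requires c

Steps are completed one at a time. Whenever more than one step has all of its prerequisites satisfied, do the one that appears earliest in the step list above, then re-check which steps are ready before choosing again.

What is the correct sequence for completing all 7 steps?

b → d → c → g → e → f → a

b and c have no prerequisites; b is listed earlier, so b is first.
Now d and c have their prerequisites met. d is listed earlier, so d next.
c is the only step now ready → c.
g and e are both available; g is listed earlier → g.
e needed c, now all done → e.
Ready: f and a. f is listed earlier → f.
a is the only step now ready → a.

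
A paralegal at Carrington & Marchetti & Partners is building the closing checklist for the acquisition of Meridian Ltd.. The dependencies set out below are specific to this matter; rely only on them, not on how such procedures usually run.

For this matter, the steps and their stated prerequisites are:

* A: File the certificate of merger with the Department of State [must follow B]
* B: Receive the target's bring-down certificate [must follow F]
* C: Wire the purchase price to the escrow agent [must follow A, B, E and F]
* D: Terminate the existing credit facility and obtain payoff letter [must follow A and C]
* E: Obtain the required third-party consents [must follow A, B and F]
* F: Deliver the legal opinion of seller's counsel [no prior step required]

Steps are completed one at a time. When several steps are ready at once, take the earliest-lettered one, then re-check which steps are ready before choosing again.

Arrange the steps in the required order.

F B A E C D

F is the only step with nothing outstanding, so it goes first.
Next only B has its prerequisites met → B.
A needed B, now all done → A.
E needed A, B and F, now all done → E.
C needed A, B, E and F, now all done → C.
D needed A and C, now all done → D.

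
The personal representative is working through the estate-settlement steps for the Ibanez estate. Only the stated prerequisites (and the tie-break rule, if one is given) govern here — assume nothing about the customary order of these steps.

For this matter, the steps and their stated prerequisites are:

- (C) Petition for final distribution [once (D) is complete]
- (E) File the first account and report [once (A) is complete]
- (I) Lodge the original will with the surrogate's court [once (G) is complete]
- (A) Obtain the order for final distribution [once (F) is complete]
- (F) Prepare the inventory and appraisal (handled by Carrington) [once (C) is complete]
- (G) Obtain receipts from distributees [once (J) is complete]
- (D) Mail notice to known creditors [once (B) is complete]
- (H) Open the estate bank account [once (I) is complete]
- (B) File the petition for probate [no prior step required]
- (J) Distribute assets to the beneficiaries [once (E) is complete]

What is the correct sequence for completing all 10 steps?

Only (B) has no prerequisites, so it is first.
(D) needed (B), now all done → (D).
(C) needed (D), now all done → (C).
That leaves (F) as the only ready step → (F).
(A) needed (F), now all done → (A).
(E) is the only step now ready → (E).
That leaves (J) as the only ready step → (J).
Next only (G) has its prerequisites met → (G).
(I) needed (G), now all done → (I).
(H) is the only step now ready → (H).

(B) (D) (C) (F) (A) (E) (J) (G) (I) (H)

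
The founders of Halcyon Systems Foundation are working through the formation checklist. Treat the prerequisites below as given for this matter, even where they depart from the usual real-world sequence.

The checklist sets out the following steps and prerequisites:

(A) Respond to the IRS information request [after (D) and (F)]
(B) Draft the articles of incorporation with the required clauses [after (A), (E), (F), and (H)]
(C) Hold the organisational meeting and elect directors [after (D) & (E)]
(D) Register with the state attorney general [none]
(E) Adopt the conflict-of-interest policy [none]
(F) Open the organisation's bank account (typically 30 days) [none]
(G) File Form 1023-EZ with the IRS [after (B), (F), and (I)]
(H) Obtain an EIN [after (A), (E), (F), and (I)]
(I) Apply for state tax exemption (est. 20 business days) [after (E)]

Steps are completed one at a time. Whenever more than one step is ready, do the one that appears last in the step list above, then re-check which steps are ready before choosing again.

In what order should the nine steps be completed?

(F) → (E) → (I) → (D) → (C) → (A) → (H) → (B) → (G)

(F), (E) and (D) have no prerequisites; (F) is listed later, so (F) is first.
Now (E) and (D) have their prerequisites met. (E) is listed later, so (E) next.
Now (I) and (D) have their prerequisites met. (I) is listed later, so (I) next.
(D) is the only step now ready → (D).
Ready: (C) and (A). (C) is listed later → (C).
(A) is the only step now ready → (A).
(H) is the only step now ready → (H).
(B) is the only step now ready → (B).
Next only (G) has its prerequisites met → (G).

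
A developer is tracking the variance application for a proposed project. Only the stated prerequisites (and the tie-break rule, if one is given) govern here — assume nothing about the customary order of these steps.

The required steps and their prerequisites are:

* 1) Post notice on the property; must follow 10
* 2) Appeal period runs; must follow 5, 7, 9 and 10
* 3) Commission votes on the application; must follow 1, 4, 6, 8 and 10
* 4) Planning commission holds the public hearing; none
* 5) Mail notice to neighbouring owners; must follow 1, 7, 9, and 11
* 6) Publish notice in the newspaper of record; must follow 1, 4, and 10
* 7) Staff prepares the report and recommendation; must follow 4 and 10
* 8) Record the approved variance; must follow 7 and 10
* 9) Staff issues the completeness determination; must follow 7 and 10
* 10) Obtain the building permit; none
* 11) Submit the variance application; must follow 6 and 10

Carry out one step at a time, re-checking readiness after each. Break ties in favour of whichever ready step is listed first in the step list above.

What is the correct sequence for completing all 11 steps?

4, 10, 1, 6, 7, 8, 3, 9, 11, 5, 2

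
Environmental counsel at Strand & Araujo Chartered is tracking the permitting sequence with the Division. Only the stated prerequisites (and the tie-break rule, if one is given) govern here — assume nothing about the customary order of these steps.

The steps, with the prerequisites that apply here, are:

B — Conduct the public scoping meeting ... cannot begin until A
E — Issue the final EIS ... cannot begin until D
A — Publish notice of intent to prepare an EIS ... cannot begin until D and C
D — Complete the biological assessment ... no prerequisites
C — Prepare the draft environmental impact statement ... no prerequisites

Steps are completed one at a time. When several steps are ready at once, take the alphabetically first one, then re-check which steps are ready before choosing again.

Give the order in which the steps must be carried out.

C and D have no prerequisites; C has the earlier label, so C is first.
Next only D has its prerequisites met → D.
Now A and E have their prerequisites met. A has the earlier label, so A next.
B now also ready, so the ready set is {B, E}; B has the earlier label → B.
That leaves E as the only ready step → E.

C D A B E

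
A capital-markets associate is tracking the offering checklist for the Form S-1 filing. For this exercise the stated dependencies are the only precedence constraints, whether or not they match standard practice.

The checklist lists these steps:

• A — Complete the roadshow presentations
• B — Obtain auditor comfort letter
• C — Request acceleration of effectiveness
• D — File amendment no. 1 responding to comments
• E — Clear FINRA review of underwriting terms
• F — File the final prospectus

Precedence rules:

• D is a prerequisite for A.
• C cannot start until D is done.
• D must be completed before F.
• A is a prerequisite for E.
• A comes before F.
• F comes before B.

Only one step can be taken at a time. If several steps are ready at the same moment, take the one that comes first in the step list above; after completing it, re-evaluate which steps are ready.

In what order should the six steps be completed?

D is the only step with nothing outstanding, so it goes first.
A and C are both available; A is listed earlier → A.
Now C, E and F have their prerequisites met. C is listed earlier, so C next.
Ready: E and F. E is listed earlier → E.
F is the only step now ready → F.
B needed F, now all done → B.

D → A → C → E → F → B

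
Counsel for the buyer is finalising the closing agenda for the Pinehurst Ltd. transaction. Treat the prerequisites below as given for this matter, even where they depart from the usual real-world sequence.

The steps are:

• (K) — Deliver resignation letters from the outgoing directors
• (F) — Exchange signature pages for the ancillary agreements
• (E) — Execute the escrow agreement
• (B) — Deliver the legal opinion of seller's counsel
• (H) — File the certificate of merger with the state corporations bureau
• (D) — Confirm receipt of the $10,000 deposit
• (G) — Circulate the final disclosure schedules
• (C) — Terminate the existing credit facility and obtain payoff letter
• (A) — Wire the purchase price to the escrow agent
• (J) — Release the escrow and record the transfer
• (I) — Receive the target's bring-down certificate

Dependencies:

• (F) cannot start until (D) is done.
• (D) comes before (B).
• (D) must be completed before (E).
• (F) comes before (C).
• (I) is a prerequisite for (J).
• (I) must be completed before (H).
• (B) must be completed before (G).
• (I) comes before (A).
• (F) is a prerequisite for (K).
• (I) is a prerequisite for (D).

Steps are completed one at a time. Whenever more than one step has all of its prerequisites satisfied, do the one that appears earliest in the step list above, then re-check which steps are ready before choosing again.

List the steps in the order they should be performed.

(I), (H), (D), (F), (K), (E), (B), (G), (C), (A), (J)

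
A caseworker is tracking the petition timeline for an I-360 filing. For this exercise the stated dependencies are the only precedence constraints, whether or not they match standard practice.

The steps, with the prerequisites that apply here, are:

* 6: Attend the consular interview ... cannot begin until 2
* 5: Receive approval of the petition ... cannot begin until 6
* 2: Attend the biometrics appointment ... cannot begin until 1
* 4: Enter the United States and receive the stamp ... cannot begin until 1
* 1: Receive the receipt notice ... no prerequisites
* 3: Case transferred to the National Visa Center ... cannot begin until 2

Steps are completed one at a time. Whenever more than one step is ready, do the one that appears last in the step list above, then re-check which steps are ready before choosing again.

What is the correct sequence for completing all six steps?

1 has no prerequisites → 1 first.
4 and 2 are both available; 4 is listed later → 4.
2 is the only step now ready → 2.
Now 3 and 6 have their prerequisites met. 3 is listed later, so 3 next.
Next only 6 has its prerequisites met → 6.
5 needed 6, now all done → 5.

1 4 2 3 6 5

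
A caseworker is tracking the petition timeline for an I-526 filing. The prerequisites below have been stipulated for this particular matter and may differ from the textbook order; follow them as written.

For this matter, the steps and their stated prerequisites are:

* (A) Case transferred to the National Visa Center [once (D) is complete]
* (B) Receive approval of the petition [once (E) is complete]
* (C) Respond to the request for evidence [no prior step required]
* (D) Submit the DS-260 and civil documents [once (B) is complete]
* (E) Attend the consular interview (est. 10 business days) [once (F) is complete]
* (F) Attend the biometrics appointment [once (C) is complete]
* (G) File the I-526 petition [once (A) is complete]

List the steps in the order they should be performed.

(C) (F) (E) (B) (D) (A) (G)

Only (C) has no prerequisites, so it is first.
That leaves (F) as the only ready step → (F).
(E) is the only step now ready → (E).
(B) is the only step now ready → (B).
(D) needed (B), now all done → (D).
Next only (A) has its prerequisites met → (A).
(G) needed (A), now all done → (G).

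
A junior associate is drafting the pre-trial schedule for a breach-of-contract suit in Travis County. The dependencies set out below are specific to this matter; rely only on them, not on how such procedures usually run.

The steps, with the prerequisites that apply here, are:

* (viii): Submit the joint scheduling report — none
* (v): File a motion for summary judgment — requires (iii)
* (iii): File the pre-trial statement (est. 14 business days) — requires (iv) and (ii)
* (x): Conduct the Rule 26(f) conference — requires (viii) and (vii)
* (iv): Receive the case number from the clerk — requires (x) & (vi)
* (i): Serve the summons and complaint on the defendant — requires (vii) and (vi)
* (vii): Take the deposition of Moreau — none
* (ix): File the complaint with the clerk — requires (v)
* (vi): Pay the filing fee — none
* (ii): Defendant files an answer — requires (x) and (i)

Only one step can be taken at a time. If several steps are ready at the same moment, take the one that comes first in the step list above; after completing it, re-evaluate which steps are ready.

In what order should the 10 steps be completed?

(viii) (vii) (x) (vi) (iv) (i) (ii) (iii) (v) (ix)

Nothing is required for (viii), (vii) and (vi). (viii) is listed earlier → (viii) first.
(vii) and (vi) are both available; (vii) is listed earlier → (vii).
Now (x) and (vi) have their prerequisites met. (x) is listed earlier, so (x) next.
(vi) is the only step now ready → (vi).
Ready: (iv) and (i). (iv) is listed earlier → (iv).
(i) is the only step now ready → (i).
(ii) is the only step now ready → (ii).
(iii) needed (iv) and (ii), now all done → (iii).
Next only (v) has its prerequisites met → (v).
(ix) needed (v), now all done → (ix).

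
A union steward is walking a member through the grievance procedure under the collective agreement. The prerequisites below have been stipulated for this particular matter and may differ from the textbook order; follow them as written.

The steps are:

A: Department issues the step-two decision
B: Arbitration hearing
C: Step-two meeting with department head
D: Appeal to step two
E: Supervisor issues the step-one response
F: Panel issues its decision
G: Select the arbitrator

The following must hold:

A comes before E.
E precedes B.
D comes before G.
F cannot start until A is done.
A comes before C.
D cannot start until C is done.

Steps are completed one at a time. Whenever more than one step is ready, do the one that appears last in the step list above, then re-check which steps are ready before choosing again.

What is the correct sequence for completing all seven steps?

Only A has no prerequisites, so it is first.
Now F, E and C have their prerequisites met. F is listed later, so F next.
E and C are both available; E is listed later → E.
B now also ready, so the ready set is {C, B}; C is listed later → C.
Ready: D and B. D is listed later → D.
G and B are both available; G is listed later → G.
Next only B has its prerequisites met → B.

A F E C D G B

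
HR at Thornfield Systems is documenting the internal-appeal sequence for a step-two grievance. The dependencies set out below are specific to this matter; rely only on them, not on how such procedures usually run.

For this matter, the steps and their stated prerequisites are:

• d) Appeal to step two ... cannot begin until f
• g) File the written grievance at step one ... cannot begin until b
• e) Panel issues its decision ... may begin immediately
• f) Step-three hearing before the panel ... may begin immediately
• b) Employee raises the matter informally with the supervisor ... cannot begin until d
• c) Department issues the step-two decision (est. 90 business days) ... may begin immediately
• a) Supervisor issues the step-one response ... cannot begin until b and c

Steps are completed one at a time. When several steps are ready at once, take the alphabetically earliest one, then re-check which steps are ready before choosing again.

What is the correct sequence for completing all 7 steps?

c, e, f, d, b, a, g

c, e and f have no prerequisites; c has the earlier label, so c is first.
Now e and f have their prerequisites met. e has the earlier label, so e next.
That leaves f as the only ready step → f.
Next only d has its prerequisites met → d.
Next only b has its prerequisites met → b.
Now a and g have their prerequisites met. a has the earlier label, so a next.
That leaves g as the only ready step → g.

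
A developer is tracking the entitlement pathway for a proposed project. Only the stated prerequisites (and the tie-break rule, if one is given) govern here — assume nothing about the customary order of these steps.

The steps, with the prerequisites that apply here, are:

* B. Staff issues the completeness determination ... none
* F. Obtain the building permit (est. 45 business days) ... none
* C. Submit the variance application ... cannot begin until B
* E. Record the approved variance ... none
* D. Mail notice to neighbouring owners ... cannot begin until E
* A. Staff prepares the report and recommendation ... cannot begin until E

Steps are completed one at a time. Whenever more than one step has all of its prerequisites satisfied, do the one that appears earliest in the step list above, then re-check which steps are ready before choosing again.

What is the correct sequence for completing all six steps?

B → F → C → E → D → A

Nothing is required for B, F and E. B is listed earlier → B first.
Ready: F, C and E. F is listed earlier → F.
Ready: C and E. C is listed earlier → C.
That leaves E as the only ready step → E.
D and A are both available; D is listed earlier → D.
A is the only step now ready → A.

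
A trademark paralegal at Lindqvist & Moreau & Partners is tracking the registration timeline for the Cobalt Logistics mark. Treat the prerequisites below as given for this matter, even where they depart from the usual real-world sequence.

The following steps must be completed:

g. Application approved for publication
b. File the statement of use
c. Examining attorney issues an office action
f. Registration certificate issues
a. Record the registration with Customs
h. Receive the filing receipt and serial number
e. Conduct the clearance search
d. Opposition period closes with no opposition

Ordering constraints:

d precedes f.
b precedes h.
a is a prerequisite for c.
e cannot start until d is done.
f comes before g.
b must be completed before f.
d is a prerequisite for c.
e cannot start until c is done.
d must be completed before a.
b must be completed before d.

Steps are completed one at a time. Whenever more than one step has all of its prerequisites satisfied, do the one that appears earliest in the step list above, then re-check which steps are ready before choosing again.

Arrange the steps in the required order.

b has no prerequisites → b first.
h and d are both available; h is listed earlier → h.
d needed b, now all done → d.
f and a are both available; f is listed earlier → f.
Ready: g and a. g is listed earlier → g.
a needed d, now all done → a.
c is the only step now ready → c.
e needed c and d, now all done → e.

b → h → d → f → g → a → c → e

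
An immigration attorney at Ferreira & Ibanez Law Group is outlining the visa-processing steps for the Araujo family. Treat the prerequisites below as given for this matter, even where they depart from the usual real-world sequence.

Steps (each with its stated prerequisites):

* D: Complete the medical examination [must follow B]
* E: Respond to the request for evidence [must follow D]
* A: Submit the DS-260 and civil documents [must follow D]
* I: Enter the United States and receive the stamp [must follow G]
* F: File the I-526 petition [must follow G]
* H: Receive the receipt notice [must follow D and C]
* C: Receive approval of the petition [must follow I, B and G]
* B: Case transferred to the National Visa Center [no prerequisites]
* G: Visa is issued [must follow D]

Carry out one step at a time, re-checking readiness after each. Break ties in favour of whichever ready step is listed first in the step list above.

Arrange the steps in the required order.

Only B has no prerequisites, so it is first.
That leaves D as the only ready step → D.
E, A and G are all available; E is listed earlier → E.
A and G are both available; A is listed earlier → A.
Next only G has its prerequisites met → G.
I and F are both available; I is listed earlier → I.
C now also ready, so the ready set is {F, C}; F is listed earlier → F.
C needed I, B and G, now all done → C.
H needed D and C, now all done → H.

B D E A G I F C H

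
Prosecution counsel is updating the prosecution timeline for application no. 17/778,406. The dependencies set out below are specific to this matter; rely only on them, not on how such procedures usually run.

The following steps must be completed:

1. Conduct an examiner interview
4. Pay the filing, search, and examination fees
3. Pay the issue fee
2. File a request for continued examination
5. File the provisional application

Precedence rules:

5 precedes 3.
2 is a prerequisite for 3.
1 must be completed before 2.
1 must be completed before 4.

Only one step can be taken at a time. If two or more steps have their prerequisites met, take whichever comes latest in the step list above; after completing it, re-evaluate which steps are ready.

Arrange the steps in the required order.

5, 1, 2, 3, 4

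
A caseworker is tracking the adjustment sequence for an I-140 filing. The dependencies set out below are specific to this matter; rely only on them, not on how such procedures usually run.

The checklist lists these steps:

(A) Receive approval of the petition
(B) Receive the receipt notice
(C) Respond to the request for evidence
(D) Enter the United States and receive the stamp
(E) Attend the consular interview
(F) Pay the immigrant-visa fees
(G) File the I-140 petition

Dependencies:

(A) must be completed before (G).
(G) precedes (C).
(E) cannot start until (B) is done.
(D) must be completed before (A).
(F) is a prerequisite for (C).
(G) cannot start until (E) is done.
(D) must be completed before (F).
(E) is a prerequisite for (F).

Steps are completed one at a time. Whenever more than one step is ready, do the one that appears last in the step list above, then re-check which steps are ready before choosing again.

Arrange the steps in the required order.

(D) and (B) have no prerequisites; (D) is listed later, so (D) is first.
(A) now also ready, so the ready set is {(B), (A)}; (B) is listed later → (B).
(E) now also ready, so the ready set is {(E), (A)}; (E) is listed later → (E).
Now (F) and (A) have their prerequisites met. (F) is listed later, so (F) next.
(A) needed (D), now all done → (A).
That leaves (G) as the only ready step → (G).
(C) is the only step now ready → (C).

(D) (B) (E) (F) (A) (G) (C)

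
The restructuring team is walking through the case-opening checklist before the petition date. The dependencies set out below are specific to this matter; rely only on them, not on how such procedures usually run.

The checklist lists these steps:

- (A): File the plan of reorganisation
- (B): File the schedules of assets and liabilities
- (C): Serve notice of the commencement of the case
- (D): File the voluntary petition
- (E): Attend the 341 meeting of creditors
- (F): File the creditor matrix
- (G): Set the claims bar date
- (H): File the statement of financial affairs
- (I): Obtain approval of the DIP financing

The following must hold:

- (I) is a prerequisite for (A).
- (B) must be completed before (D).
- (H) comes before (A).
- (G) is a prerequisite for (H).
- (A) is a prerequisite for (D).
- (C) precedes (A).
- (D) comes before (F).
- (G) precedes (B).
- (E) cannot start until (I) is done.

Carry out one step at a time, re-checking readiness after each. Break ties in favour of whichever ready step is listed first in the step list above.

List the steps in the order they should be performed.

(C) (G) (B) (H) (I) (A) (D) (E) (F)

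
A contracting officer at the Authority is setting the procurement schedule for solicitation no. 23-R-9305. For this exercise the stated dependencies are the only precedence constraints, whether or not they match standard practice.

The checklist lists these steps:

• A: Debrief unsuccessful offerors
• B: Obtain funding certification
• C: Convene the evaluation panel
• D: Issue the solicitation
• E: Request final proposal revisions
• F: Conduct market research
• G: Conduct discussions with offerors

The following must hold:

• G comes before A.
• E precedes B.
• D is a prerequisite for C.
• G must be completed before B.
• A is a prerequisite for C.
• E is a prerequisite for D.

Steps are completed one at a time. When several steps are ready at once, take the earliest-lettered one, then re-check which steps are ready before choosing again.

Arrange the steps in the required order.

Nothing is required for E, F and G. E has the earlier label → E first.
Now D, F and G have their prerequisites met. D has the earlier label, so D next.
F and G are both available; F has the earlier label → F.
Next only G has its prerequisites met → G.
Now A and B have their prerequisites met. A has the earlier label, so A next.
B and C are both available; B has the earlier label → B.
C needed A and D, now all done → C.

E D F G A B C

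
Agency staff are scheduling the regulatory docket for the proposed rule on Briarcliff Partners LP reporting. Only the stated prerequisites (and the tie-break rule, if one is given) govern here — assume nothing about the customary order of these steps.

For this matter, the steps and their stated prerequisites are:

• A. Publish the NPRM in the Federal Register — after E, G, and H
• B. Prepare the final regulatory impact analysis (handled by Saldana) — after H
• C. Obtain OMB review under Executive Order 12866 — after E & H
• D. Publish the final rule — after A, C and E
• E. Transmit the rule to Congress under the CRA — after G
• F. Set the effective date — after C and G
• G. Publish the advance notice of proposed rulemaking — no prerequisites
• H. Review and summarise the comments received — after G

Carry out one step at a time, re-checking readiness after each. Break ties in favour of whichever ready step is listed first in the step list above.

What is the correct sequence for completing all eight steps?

Only G has no prerequisites, so it is first.
Now E and H have their prerequisites met. E is listed earlier, so E next.
Next only H has its prerequisites met → H.
Ready: A, B and C. A is listed earlier → A.
Ready: B and C. B is listed earlier → B.
That leaves C as the only ready step → C.
D and F are both available; D is listed earlier → D.
Next only F has its prerequisites met → F.

G E H A B C D F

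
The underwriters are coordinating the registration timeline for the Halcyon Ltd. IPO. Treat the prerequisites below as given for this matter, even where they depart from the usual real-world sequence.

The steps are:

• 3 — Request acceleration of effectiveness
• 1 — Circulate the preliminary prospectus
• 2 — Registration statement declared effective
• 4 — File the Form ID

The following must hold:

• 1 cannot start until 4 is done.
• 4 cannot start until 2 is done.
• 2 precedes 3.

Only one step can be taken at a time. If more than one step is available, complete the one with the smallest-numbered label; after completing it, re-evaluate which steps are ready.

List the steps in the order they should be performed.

Only 2 has no prerequisites, so it is first.
3 and 4 are both available; 3 has the earlier label → 3.
4 needed 2, now all done → 4.
1 needed 4, now all done → 1.

2, 3, 4, 1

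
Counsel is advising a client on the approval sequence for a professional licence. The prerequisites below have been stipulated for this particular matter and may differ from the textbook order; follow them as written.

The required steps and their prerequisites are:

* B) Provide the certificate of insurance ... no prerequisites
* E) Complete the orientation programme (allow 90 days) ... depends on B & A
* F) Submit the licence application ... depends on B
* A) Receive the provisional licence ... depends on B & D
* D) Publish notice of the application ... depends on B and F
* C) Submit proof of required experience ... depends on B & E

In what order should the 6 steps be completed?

B → F → D → A → E → C

B is the only step with nothing outstanding, so it goes first.
F is the only step now ready → F.
That leaves D as the only ready step → D.
That leaves A as the only ready step → A.
Next only E has its prerequisites met → E.
Next only C has its prerequisites met → C.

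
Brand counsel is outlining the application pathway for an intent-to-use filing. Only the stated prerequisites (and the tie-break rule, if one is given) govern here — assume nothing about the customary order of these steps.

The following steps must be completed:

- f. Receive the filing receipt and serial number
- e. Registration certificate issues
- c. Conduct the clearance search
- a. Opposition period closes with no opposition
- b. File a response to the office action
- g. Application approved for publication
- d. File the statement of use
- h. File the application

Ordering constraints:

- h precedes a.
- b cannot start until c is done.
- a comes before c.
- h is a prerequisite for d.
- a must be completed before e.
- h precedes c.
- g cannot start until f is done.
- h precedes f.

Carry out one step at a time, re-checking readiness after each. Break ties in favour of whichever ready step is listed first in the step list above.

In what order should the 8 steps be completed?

h has no prerequisites → h first.
f, a and d are all available; f is listed earlier → f.
g now also ready, so the ready set is {a, g, d}; a is listed earlier → a.
Now e, c, g and d have their prerequisites met. e is listed earlier, so e next.
Now c, g and d have their prerequisites met. c is listed earlier, so c next.
Ready: b, g and d. b is listed earlier → b.
Ready: g and d. g is listed earlier → g.
That leaves d as the only ready step → d.

h, f, a, e, c, b, g, d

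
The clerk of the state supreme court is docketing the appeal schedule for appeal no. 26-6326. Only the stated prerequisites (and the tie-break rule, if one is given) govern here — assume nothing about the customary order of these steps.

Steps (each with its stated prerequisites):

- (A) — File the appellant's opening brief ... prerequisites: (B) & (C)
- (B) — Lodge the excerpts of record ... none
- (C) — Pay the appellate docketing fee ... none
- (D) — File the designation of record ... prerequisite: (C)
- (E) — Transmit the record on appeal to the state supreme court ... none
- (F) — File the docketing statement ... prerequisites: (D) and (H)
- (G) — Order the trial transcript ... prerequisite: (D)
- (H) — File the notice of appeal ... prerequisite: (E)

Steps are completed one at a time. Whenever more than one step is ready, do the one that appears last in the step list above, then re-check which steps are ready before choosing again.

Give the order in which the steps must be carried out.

(E), (C) and (B) have no prerequisites; (E) is listed later, so (E) is first.
Now (H), (C) and (B) have their prerequisites met. (H) is listed later, so (H) next.
(C) and (B) are both available; (C) is listed later → (C).
(D) now also ready, so the ready set is {(D), (B)}; (D) is listed later → (D).
(G) and (F) now also ready, so the ready set is {(G), (F), (B)}; (G) is listed later → (G).
(F) and (B) are both available; (F) is listed later → (F).
That leaves (B) as the only ready step → (B).
(A) is the only step now ready → (A).

(E) (H) (C) (D) (G) (F) (B) (A)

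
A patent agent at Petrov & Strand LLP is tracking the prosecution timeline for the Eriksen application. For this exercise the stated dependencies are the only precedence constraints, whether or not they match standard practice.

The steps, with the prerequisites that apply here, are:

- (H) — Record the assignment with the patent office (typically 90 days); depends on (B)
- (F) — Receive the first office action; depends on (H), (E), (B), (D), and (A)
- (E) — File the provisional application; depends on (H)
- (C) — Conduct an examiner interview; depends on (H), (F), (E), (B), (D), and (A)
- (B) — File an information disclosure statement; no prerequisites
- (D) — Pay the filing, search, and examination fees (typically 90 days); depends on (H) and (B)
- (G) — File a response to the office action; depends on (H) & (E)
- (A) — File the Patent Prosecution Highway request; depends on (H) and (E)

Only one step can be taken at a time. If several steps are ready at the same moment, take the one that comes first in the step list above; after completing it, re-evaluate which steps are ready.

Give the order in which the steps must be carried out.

Only (B) has no prerequisites, so it is first.
Next only (H) has its prerequisites met → (H).
(E) and (D) are both available; (E) is listed earlier → (E).
(G) and (A) now also ready, so the ready set is {(D), (G), (A)}; (D) is listed earlier → (D).
(G) and (A) are both available; (G) is listed earlier → (G).
(A) needed (H) and (E), now all done → (A).
(F) needed (H), (E), (B), (D) and (A), now all done → (F).
Next only (C) has its prerequisites met → (C).

(B) (H) (E) (D) (G) (A) (F) (C)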